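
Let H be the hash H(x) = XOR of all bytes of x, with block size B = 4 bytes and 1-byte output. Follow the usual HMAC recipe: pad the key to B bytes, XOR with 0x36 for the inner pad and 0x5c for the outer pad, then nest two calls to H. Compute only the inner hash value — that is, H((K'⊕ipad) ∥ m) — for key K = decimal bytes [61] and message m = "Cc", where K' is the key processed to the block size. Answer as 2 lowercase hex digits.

1d

Key decimal bytes [61] = 3d is 1 byte ≤ B = 4; zero-pad to 4 bytes: K' = 3d 00 00 00.
K' ⊕ ipad = 0b 36 36 36.
Inner input = 0b 36 36 36 ∥ 43 63.
Inner hash: XOR 0b⊕36⊕36⊕36⊕43⊕63 = 1d.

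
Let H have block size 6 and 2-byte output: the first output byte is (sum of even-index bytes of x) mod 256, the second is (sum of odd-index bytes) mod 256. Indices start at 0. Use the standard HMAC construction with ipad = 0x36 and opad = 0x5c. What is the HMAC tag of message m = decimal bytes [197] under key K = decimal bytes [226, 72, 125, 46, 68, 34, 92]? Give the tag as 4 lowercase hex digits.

5596

Key decimal bytes [226, 72, 125, 46, 68, 34, 92] = e2 48 7d 2e 44 22 5c is 7 bytes > B = 6, so hash it first: H(key) = ff 98, then zero-pad to 6 bytes: K' = ff 98 00 00 00 00.
K' ⊕ ipad = c9 ae 36 36 36 36.  K' ⊕ opad = a3 c4 5c 5c 5c 5c.
Inner input = (K'⊕ipad) ∥ m = c9 ae 36 36 36 36 ∥ c5.
Inner hash: even-index sum = 506 mod 256 = 250; odd-index sum = 282 mod 256 = 26 → fa 1a.
Outer input = (K'⊕opad) ∥ inner = a3 c4 5c 5c 5c 5c ∥ fa 1a.
Outer hash (tag): even-index sum = 597 mod 256 = 85; odd-index sum = 406 mod 256 = 150 → 55 96.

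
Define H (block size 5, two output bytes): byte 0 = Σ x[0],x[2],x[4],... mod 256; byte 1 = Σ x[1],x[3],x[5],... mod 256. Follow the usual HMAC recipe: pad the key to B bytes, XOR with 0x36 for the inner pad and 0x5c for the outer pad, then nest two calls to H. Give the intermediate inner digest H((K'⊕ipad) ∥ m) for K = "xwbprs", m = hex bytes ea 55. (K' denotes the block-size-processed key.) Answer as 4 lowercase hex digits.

Key "xwbprs" = 78 77 62 70 72 73 is 6 bytes > B = 5, so hash it first: H(key) = 4c 5a, then zero-pad to 5 bytes: K' = 4c 5a 00 00 00.
K' ⊕ ipad = 7a 6c 36 36 36.
Inner input = 7a 6c 36 36 36 ∥ ea 55.
Inner hash: even-index sum = 315 mod 256 = 59; odd-index sum = 396 mod 256 = 140 → 3b 8c.

3b8c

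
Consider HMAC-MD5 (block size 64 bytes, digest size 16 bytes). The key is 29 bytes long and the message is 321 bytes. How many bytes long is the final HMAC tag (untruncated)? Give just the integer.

The tag is one MD5 digest: 16 bytes.

16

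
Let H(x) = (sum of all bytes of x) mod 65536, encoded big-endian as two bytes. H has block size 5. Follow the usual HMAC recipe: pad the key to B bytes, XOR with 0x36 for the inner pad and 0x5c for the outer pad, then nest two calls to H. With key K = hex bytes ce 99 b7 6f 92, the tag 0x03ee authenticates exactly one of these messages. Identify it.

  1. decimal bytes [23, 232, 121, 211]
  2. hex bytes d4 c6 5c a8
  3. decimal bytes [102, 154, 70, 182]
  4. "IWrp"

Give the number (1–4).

Key hex bytes ce 99 b7 6f 92 is exactly B = 5 bytes: K' = ce 99 b7 6f 92.
K' ⊕ ipad = f8 af 81 59 a4; K' ⊕ opad = 92 c5 eb 33 ce.
m1: inner = H(f8 af 81 59 a4 17 e8 79 d3) = 05 70; tag = H(92 c5 eb 33 ce 05 70) = 03b8
m2: inner = H(f8 af 81 59 a4 d4 c6 5c a8) = 05 c3; tag = H(92 c5 eb 33 ce 05 c3) = 040b
m3: inner = H(f8 af 81 59 a4 66 9a 46 b6) = 05 21; tag = H(92 c5 eb 33 ce 05 21) = 0369
m4: inner = H(f8 af 81 59 a4 49 57 72 70) = 04 a7; tag = H(92 c5 eb 33 ce 04 a7) = 03ee ← matches

4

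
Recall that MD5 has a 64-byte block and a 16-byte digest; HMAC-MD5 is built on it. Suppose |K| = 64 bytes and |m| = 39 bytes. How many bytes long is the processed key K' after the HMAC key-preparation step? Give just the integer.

Key is 64 ≤ 64 bytes, zero-padded: |K'| = 64.

64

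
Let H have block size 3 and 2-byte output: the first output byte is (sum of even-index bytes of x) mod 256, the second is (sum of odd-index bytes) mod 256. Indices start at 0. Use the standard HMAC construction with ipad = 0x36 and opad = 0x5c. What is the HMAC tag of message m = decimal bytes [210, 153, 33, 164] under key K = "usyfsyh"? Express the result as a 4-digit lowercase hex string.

Key "usyfsyh" = 75 73 79 66 73 79 68 is 7 bytes > B = 3, so hash it first: H(key) = c9 52, then zero-pad to 3 bytes: K' = c9 52 00.
K' ⊕ ipad = ff 64 36.  K' ⊕ opad = 95 0e 5c.
Inner input = (K'⊕ipad) ∥ m = ff 64 36 ∥ d2 99 21 a4.
Inner hash: even-index sum = 626 mod 256 = 114; odd-index sum = 343 mod 256 = 87 → 72 57.
Outer input = (K'⊕opad) ∥ inner = 95 0e 5c ∥ 72 57.
Outer hash (tag): even-index sum = 328 mod 256 = 72; odd-index sum = 128 mod 256 = 128 → 48 80.

4880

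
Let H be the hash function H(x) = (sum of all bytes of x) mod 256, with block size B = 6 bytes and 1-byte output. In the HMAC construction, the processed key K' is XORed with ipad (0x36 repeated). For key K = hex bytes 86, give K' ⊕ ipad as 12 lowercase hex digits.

Key hex bytes 86 is 1 byte ≤ B = 6; zero-pad to 6 bytes: K' = 86 00 00 00 00 00.
XOR each byte with 0x36: 86⊕36=b0, 00⊕36=36, 00⊕36=36, 00⊕36=36, 00⊕36=36, 00⊕36=36.

b03636363636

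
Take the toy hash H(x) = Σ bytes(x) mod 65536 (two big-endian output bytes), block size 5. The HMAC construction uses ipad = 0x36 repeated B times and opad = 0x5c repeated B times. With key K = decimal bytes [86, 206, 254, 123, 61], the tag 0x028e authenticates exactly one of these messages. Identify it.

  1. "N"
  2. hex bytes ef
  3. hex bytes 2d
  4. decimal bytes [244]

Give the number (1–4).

1

Key decimal bytes [86, 206, 254, 123, 61] = 56 ce fe 7b 3d is exactly B = 5 bytes: K' = 56 ce fe 7b 3d.
K' ⊕ ipad = 60 f8 c8 4d 0b; K' ⊕ opad = 0a 92 a2 27 61.
m1: inner = H(60 f8 c8 4d 0b 4e) = 02 c6; tag = H(0a 92 a2 27 61 02 c6) = 028e ← matches
m2: inner = H(60 f8 c8 4d 0b ef) = 03 67; tag = H(0a 92 a2 27 61 03 67) = 0230
m3: inner = H(60 f8 c8 4d 0b 2d) = 02 a5; tag = H(0a 92 a2 27 61 02 a5) = 026d
m4: inner = H(60 f8 c8 4d 0b f4) = 03 6c; tag = H(0a 92 a2 27 61 03 6c) = 0235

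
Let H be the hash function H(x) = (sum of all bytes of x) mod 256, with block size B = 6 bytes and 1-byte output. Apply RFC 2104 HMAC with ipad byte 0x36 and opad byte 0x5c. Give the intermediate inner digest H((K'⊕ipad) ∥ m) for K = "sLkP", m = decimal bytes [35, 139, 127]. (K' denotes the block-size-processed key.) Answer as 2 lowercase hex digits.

Key "sLkP" = 73 4c 6b 50 is 4 bytes ≤ B = 6; zero-pad to 6 bytes: K' = 73 4c 6b 50 00 00.
K' ⊕ ipad = 45 7a 5d 66 36 36.
Inner input = 45 7a 5d 66 36 36 ∥ 23 8b 7f.
Inner hash: sum = 69+122+93+102+54+54+35+139+127 = 795; mod 256 = 27 → 1b.

1b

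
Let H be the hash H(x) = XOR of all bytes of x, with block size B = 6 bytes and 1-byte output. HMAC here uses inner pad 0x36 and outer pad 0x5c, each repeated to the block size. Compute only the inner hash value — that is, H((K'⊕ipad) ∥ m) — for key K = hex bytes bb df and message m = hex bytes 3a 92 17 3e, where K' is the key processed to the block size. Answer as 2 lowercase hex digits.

e5

Key hex bytes bb df is 2 bytes ≤ B = 6; zero-pad to 6 bytes: K' = bb df 00 00 00 00.
K' ⊕ ipad = 8d e9 36 36 36 36.
Inner input = 8d e9 36 36 36 36 ∥ 3a 92 17 3e.
Inner hash: XOR 8d⊕e9⊕36⊕36⊕36⊕36⊕3a⊕92⊕17⊕3e = e5.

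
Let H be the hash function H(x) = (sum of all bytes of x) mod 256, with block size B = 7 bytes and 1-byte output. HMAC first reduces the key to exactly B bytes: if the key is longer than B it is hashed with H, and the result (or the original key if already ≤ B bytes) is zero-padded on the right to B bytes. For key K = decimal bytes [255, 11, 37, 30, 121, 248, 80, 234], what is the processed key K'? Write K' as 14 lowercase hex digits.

f8000000000000

|K| = 8 > B = 7, so first hash the key.
H(K): sum = 255+11+37+30+121+248+80+234 = 1016; mod 256 = 248 → f8.
Zero-pad H(K) = f8 to 7 bytes: K' = f8 00 00 00 00 00 00.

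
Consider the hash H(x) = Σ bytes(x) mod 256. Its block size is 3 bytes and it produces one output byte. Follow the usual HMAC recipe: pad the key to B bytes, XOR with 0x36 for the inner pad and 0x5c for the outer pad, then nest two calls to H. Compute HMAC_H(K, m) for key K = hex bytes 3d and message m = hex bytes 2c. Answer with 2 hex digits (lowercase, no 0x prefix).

bc

Key hex bytes 3d is 1 byte ≤ B = 3; zero-pad to 3 bytes: K' = 3d 00 00.
K' ⊕ ipad = 0b 36 36.  K' ⊕ opad = 61 5c 5c.
Inner input = (K'⊕ipad) ∥ m = 0b 36 36 ∥ 2c.
Inner hash: sum = 11+54+54+44 = 163 → a3.
Outer input = (K'⊕opad) ∥ inner = 61 5c 5c ∥ a3.
Outer hash (tag): sum = 97+92+92+163 = 444; mod 256 = 188 → bc.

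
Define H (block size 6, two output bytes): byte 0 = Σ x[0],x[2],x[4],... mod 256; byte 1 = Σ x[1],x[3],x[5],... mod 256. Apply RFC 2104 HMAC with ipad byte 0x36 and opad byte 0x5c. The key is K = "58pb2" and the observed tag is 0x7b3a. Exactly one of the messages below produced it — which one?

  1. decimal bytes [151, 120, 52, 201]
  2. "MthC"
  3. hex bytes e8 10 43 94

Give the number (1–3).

Key "58pb2" = 35 38 70 62 32 is 5 bytes ≤ B = 6; zero-pad to 6 bytes: K' = 35 38 70 62 32 00.
K' ⊕ ipad = 03 0e 46 54 04 36; K' ⊕ opad = 69 64 2c 3e 6e 5c.
m1: inner = H(03 0e 46 54 04 36 97 78 34 c9) = 18 d9; tag = H(69 64 2c 3e 6e 5c 18 d9) = 1bd7
m2: inner = H(03 0e 46 54 04 36 4d 74 68 43) = 02 4f; tag = H(69 64 2c 3e 6e 5c 02 4f) = 054d
m3: inner = H(03 0e 46 54 04 36 e8 10 43 94) = 78 3c; tag = H(69 64 2c 3e 6e 5c 78 3c) = 7b3a ← matches

3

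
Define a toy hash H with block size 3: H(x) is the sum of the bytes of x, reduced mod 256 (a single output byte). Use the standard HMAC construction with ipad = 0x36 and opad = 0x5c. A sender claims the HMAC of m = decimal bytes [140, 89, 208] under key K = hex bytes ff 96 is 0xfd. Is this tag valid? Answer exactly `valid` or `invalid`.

invalid

Key hex bytes ff 96 is 2 bytes ≤ B = 3; zero-pad to 3 bytes: K' = ff 96 00.
K' ⊕ ipad = c9 a0 36; K' ⊕ opad = a3 ca 5c.
Inner hash: sum = 201+160+54+140+89+208 = 852; mod 256 = 84 → 54.
Outer hash (recomputed tag): sum = 163+202+92+84 = 541; mod 256 = 29 → 1d.
Recomputed tag = 1d; claimed = fd → mismatch.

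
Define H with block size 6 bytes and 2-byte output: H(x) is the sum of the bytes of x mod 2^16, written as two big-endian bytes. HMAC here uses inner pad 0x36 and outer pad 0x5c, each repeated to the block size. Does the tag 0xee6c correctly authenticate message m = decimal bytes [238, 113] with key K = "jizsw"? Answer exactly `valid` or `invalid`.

invalid

Key "jizsw" = 6a 69 7a 73 77 is 5 bytes ≤ B = 6; zero-pad to 6 bytes: K' = 6a 69 7a 73 77 00.
K' ⊕ ipad = 5c 5f 4c 45 41 36; K' ⊕ opad = 36 35 26 2f 2b 5c.
Inner hash: sum = 92+95+76+69+65+54+238+113 = 802 → 03 22.
Outer hash (recomputed tag): sum = 54+53+38+47+43+92+3+34 = 364 → 01 6c.
Recomputed tag = 016c; claimed = ee6c → mismatch.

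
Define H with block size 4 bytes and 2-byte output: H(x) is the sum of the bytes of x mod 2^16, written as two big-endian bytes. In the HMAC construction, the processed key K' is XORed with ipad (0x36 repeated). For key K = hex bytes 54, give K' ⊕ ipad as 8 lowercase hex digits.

Key hex bytes 54 is 1 byte ≤ B = 4; zero-pad to 4 bytes: K' = 54 00 00 00.
XOR each byte with 0x36: 54⊕36=62, 00⊕36=36, 00⊕36=36, 00⊕36=36.

62363636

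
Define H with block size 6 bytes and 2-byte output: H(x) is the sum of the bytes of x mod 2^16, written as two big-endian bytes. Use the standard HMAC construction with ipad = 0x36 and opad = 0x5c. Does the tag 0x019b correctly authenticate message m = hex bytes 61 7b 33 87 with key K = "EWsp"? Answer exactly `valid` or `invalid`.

valid

Key "EWsp" = 45 57 73 70 is 4 bytes ≤ B = 6; zero-pad to 6 bytes: K' = 45 57 73 70 00 00.
K' ⊕ ipad = 73 61 45 46 36 36; K' ⊕ opad = 19 0b 2f 2c 5c 5c.
Inner hash: sum = 115+97+69+70+54+54+97+123+51+135 = 865 → 03 61.
Outer hash (recomputed tag): sum = 25+11+47+44+92+92+3+97 = 411 → 01 9b.
Recomputed tag = 019b; claimed = 019b → match.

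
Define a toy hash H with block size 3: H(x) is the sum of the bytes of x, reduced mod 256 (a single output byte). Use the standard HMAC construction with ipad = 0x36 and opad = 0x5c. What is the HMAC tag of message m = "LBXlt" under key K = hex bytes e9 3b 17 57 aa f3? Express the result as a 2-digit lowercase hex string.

Key hex bytes e9 3b 17 57 aa f3 is 6 bytes > B = 3, so hash it first: H(key) = 2f, then zero-pad to 3 bytes: K' = 2f 00 00.
K' ⊕ ipad = 19 36 36.  K' ⊕ opad = 73 5c 5c.
Inner input = (K'⊕ipad) ∥ m = 19 36 36 ∥ 4c 42 58 6c 74.
Inner hash: sum = 25+54+54+76+66+88+108+116 = 587; mod 256 = 75 → 4b.
Outer input = (K'⊕opad) ∥ inner = 73 5c 5c ∥ 4b.
Outer hash (tag): sum = 115+92+92+75 = 374; mod 256 = 118 → 76.

76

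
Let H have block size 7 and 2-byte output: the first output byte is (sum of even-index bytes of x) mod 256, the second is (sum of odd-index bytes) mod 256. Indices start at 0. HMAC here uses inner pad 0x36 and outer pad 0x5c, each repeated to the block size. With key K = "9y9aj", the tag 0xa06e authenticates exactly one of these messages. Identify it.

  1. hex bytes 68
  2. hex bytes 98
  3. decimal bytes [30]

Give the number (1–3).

Key "9y9aj" = 39 79 39 61 6a is 5 bytes ≤ B = 7; zero-pad to 7 bytes: K' = 39 79 39 61 6a 00 00.
K' ⊕ ipad = 0f 4f 0f 57 5c 36 36; K' ⊕ opad = 65 25 65 3d 36 5c 5c.
m1: inner = H(0f 4f 0f 57 5c 36 36 68) = b0 44; tag = H(65 25 65 3d 36 5c 5c b0 44) = a06e ← matches
m2: inner = H(0f 4f 0f 57 5c 36 36 98) = b0 74; tag = H(65 25 65 3d 36 5c 5c b0 74) = d06e
m3: inner = H(0f 4f 0f 57 5c 36 36 1e) = b0 fa; tag = H(65 25 65 3d 36 5c 5c b0 fa) = 566e

1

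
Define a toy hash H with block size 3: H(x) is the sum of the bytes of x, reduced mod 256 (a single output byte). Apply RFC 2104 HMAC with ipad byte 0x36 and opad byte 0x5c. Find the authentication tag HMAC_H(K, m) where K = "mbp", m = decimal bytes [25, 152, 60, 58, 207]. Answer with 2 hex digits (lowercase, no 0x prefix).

86

Key "mbp" = 6d 62 70 is exactly B = 3 bytes: K' = 6d 62 70.
K' ⊕ ipad = 5b 54 46.  K' ⊕ opad = 31 3e 2c.
Inner input = (K'⊕ipad) ∥ m = 5b 54 46 ∥ 19 98 3c 3a cf.
Inner hash: sum = 91+84+70+25+152+60+58+207 = 747; mod 256 = 235 → eb.
Outer input = (K'⊕opad) ∥ inner = 31 3e 2c ∥ eb.
Outer hash (tag): sum = 49+62+44+235 = 390; mod 256 = 134 → 86.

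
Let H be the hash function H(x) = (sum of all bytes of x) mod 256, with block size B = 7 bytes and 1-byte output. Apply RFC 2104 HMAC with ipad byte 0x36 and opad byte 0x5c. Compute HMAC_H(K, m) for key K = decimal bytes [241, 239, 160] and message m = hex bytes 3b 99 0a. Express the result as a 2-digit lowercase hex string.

Key decimal bytes [241, 239, 160] = f1 ef a0 is 3 bytes ≤ B = 7; zero-pad to 7 bytes: K' = f1 ef a0 00 00 00 00.
K' ⊕ ipad = c7 d9 96 36 36 36 36.  K' ⊕ opad = ad b3 fc 5c 5c 5c 5c.
Inner input = (K'⊕ipad) ∥ m = c7 d9 96 36 36 36 36 ∥ 3b 99 0a.
Inner hash: sum = 199+217+150+54+54+54+54+59+153+10 = 1004; mod 256 = 236 → ec.
Outer input = (K'⊕opad) ∥ inner = ad b3 fc 5c 5c 5c 5c ∥ ec.
Outer hash (tag): sum = 173+179+252+92+92+92+92+236 = 1208; mod 256 = 184 → b8.

b8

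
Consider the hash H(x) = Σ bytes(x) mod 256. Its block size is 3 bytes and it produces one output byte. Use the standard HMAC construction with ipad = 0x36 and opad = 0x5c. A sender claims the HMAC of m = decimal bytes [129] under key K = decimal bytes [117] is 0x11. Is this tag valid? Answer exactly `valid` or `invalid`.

Key decimal bytes [117] = 75 is 1 byte ≤ B = 3; zero-pad to 3 bytes: K' = 75 00 00.
K' ⊕ ipad = 43 36 36; K' ⊕ opad = 29 5c 5c.
Inner hash: sum = 67+54+54+129 = 304; mod 256 = 48 → 30.
Outer hash (recomputed tag): sum = 41+92+92+48 = 273; mod 256 = 17 → 11.
Recomputed tag = 11; claimed = 11 → match.

valid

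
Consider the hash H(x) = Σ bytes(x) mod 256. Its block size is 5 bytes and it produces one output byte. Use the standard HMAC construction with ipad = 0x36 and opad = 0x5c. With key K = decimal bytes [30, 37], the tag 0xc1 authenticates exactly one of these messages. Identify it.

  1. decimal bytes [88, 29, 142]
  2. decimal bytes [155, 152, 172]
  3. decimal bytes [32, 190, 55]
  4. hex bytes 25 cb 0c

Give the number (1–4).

3

Key decimal bytes [30, 37] = 1e 25 is 2 bytes ≤ B = 5; zero-pad to 5 bytes: K' = 1e 25 00 00 00.
K' ⊕ ipad = 28 13 36 36 36; K' ⊕ opad = 42 79 5c 5c 5c.
m1: inner = H(28 13 36 36 36 58 1d 8e) = e0; tag = H(42 79 5c 5c 5c e0) = af
m2: inner = H(28 13 36 36 36 9b 98 ac) = bc; tag = H(42 79 5c 5c 5c bc) = 8b
m3: inner = H(28 13 36 36 36 20 be 37) = f2; tag = H(42 79 5c 5c 5c f2) = c1 ← matches
m4: inner = H(28 13 36 36 36 25 cb 0c) = d9; tag = H(42 79 5c 5c 5c d9) = a8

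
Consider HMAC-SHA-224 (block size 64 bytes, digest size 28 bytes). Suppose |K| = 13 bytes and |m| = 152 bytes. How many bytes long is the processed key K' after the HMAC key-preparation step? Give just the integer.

64

Key is 13 ≤ 64 bytes, zero-padded: |K'| = 64.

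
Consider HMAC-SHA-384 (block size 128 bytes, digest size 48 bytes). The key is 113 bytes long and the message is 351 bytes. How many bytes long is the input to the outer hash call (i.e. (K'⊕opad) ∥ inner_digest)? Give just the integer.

176

Key is 113 ≤ 128 bytes, zero-padded: |K'| = 128.
Outer input = (K'⊕opad) ∥ H(inner) → 128 + 48 = 176 bytes.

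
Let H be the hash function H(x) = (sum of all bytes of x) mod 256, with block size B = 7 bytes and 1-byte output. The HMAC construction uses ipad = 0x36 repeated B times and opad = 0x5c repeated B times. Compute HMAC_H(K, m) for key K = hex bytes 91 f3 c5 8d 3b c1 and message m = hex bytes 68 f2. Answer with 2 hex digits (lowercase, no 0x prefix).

Key hex bytes 91 f3 c5 8d 3b c1 is 6 bytes ≤ B = 7; zero-pad to 7 bytes: K' = 91 f3 c5 8d 3b c1 00.
K' ⊕ ipad = a7 c5 f3 bb 0d f7 36.  K' ⊕ opad = cd af 99 d1 67 9d 5c.
Inner input = (K'⊕ipad) ∥ m = a7 c5 f3 bb 0d f7 36 ∥ 68 f2.
Inner hash: sum = 167+197+243+187+13+247+54+104+242 = 1454; mod 256 = 174 → ae.
Outer input = (K'⊕opad) ∥ inner = cd af 99 d1 67 9d 5c ∥ ae.
Outer hash (tag): sum = 205+175+153+209+103+157+92+174 = 1268; mod 256 = 244 → f4.

f4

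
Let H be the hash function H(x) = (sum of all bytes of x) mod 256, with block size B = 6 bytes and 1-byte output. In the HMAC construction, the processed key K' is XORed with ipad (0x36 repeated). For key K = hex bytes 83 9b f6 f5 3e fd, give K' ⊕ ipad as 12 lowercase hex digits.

b5adc0c308cb

Key hex bytes 83 9b f6 f5 3e fd is exactly B = 6 bytes: K' = 83 9b f6 f5 3e fd.
XOR each byte with 0x36: 83⊕36=b5, 9b⊕36=ad, f6⊕36=c0, f5⊕36=c3, 3e⊕36=08, fd⊕36=cb.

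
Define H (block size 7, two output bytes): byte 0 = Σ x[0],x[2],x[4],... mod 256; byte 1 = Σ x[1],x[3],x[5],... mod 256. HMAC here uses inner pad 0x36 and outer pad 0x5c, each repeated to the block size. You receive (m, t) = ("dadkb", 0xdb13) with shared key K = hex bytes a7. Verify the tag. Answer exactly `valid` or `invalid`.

Key hex bytes a7 is 1 byte ≤ B = 7; zero-pad to 7 bytes: K' = a7 00 00 00 00 00 00.
K' ⊕ ipad = 91 36 36 36 36 36 36; K' ⊕ opad = fb 5c 5c 5c 5c 5c 5c.
Inner hash: even-index sum = 511 mod 256 = 255; odd-index sum = 460 mod 256 = 204 → ff cc.
Outer hash (recomputed tag): even-index sum = 731 mod 256 = 219; odd-index sum = 531 mod 256 = 19 → db 13.
Recomputed tag = db13; claimed = db13 → match.

valid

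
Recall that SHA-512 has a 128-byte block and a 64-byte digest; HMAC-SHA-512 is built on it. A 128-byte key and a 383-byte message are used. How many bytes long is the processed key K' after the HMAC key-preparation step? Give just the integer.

128

Key is 128 ≤ 128 bytes, zero-padded: |K'| = 128.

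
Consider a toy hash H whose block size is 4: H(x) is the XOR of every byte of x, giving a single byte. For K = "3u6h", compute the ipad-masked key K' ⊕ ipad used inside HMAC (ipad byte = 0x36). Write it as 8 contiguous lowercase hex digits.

Key "3u6h" = 33 75 36 68 is exactly B = 4 bytes: K' = 33 75 36 68.
XOR each byte with 0x36: 33⊕36=05, 75⊕36=43, 36⊕36=00, 68⊕36=5e.

0543005e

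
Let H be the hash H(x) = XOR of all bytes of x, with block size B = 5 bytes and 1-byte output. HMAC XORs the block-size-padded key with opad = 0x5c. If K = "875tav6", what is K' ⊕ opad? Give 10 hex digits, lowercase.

Key "875tav6" = 38 37 35 74 61 76 36 is 7 bytes > B = 5, so hash it first: H(key) = 6f, then zero-pad to 5 bytes: K' = 6f 00 00 00 00.
XOR each byte with 0x5c: 6f⊕5c=33, 00⊕5c=5c, 00⊕5c=5c, 00⊕5c=5c, 00⊕5c=5c.

335c5c5c5c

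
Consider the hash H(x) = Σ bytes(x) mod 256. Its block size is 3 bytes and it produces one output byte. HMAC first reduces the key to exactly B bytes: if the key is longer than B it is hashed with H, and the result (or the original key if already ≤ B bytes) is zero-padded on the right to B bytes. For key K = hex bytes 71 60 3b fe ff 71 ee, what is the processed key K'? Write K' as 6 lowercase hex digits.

680000

|K| = 7 > B = 3, so first hash the key.
H(K): sum = 113+96+59+254+255+113+238 = 1128; mod 256 = 104 → 68.
Zero-pad H(K) = 68 to 3 bytes: K' = 68 00 00.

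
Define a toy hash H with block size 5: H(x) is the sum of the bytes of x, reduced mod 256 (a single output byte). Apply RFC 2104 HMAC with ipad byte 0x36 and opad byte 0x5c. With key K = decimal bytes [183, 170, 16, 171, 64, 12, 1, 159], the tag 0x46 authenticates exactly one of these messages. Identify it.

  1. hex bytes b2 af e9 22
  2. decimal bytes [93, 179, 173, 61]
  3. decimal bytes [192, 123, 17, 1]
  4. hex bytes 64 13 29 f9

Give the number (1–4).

1

Key decimal bytes [183, 170, 16, 171, 64, 12, 1, 159] = b7 aa 10 ab 40 0c 01 9f is 8 bytes > B = 5, so hash it first: H(key) = 08, then zero-pad to 5 bytes: K' = 08 00 00 00 00.
K' ⊕ ipad = 3e 36 36 36 36; K' ⊕ opad = 54 5c 5c 5c 5c.
m1: inner = H(3e 36 36 36 36 b2 af e9 22) = 82; tag = H(54 5c 5c 5c 5c 82) = 46 ← matches
m2: inner = H(3e 36 36 36 36 5d b3 ad 3d) = 10; tag = H(54 5c 5c 5c 5c 10) = d4
m3: inner = H(3e 36 36 36 36 c0 7b 11 01) = 63; tag = H(54 5c 5c 5c 5c 63) = 27
m4: inner = H(3e 36 36 36 36 64 13 29 f9) = af; tag = H(54 5c 5c 5c 5c af) = 73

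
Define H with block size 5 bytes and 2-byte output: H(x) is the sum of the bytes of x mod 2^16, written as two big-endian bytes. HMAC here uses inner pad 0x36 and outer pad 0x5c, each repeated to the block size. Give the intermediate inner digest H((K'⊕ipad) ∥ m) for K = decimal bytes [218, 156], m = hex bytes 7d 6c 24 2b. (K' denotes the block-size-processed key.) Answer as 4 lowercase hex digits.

Key decimal bytes [218, 156] = da 9c is 2 bytes ≤ B = 5; zero-pad to 5 bytes: K' = da 9c 00 00 00.
K' ⊕ ipad = ec aa 36 36 36.
Inner input = ec aa 36 36 36 ∥ 7d 6c 24 2b.
Inner hash: sum = 236+170+54+54+54+125+108+36+43 = 880 → 03 70.

0370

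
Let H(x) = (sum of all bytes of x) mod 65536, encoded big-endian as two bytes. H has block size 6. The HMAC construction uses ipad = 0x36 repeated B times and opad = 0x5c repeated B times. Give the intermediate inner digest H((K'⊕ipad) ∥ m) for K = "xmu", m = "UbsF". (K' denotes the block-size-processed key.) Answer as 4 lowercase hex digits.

Key "xmu" = 78 6d 75 is 3 bytes ≤ B = 6; zero-pad to 6 bytes: K' = 78 6d 75 00 00 00.
K' ⊕ ipad = 4e 5b 43 36 36 36.
Inner input = 4e 5b 43 36 36 36 ∥ 55 62 73 46.
Inner hash: sum = 78+91+67+54+54+54+85+98+115+70 = 766 → 02 fe.

02fe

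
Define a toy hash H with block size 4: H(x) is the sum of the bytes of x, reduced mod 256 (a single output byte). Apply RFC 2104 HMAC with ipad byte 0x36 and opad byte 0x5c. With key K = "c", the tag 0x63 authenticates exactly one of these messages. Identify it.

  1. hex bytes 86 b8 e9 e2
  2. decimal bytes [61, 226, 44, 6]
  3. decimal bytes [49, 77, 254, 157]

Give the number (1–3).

Key "c" = 63 is 1 byte ≤ B = 4; zero-pad to 4 bytes: K' = 63 00 00 00.
K' ⊕ ipad = 55 36 36 36; K' ⊕ opad = 3f 5c 5c 5c.
m1: inner = H(55 36 36 36 86 b8 e9 e2) = 00; tag = H(3f 5c 5c 5c 00) = 53
m2: inner = H(55 36 36 36 3d e2 2c 06) = 48; tag = H(3f 5c 5c 5c 48) = 9b
m3: inner = H(55 36 36 36 31 4d fe 9d) = 10; tag = H(3f 5c 5c 5c 10) = 63 ← matches

3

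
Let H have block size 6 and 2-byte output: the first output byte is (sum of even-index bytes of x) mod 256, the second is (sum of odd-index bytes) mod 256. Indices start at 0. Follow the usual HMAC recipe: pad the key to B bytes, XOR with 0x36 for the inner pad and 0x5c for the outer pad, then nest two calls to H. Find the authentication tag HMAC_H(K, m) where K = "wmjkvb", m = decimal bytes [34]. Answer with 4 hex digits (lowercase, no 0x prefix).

8ab2

Key "wmjkvb" = 77 6d 6a 6b 76 62 is exactly B = 6 bytes: K' = 77 6d 6a 6b 76 62.
K' ⊕ ipad = 41 5b 5c 5d 40 54.  K' ⊕ opad = 2b 31 36 37 2a 3e.
Inner input = (K'⊕ipad) ∥ m = 41 5b 5c 5d 40 54 ∥ 22.
Inner hash: even-index sum = 255 mod 256 = 255; odd-index sum = 268 mod 256 = 12 → ff 0c.
Outer input = (K'⊕opad) ∥ inner = 2b 31 36 37 2a 3e ∥ ff 0c.
Outer hash (tag): even-index sum = 394 mod 256 = 138; odd-index sum = 178 mod 256 = 178 → 8a b2.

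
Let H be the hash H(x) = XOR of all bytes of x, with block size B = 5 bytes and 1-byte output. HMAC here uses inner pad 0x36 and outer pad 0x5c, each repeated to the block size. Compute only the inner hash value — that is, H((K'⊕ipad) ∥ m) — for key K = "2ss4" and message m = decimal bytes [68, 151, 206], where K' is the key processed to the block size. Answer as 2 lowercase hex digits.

2d

Key "2ss4" = 32 73 73 34 is 4 bytes ≤ B = 5; zero-pad to 5 bytes: K' = 32 73 73 34 00.
K' ⊕ ipad = 04 45 45 02 36.
Inner input = 04 45 45 02 36 ∥ 44 97 ce.
Inner hash: XOR 04⊕45⊕45⊕02⊕36⊕44⊕97⊕ce = 2d.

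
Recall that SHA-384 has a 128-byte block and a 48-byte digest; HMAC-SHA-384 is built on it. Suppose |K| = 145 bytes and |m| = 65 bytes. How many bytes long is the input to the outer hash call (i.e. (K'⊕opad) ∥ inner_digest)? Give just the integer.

176

Key is 145 > 128 bytes, so it is hashed to 48 bytes then zero-padded to 128: |K'| = 128.
Outer input = (K'⊕opad) ∥ H(inner) → 128 + 48 = 176 bytes.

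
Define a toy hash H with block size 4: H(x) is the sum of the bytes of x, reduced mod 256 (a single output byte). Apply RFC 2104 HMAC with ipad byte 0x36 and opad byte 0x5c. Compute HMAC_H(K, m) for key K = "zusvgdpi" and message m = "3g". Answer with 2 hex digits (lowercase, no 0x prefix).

ba

Key "zusvgdpi" = 7a 75 73 76 67 64 70 69 is 8 bytes > B = 4, so hash it first: H(key) = 7c, then zero-pad to 4 bytes: K' = 7c 00 00 00.
K' ⊕ ipad = 4a 36 36 36.  K' ⊕ opad = 20 5c 5c 5c.
Inner input = (K'⊕ipad) ∥ m = 4a 36 36 36 ∥ 33 67.
Inner hash: sum = 74+54+54+54+51+103 = 390; mod 256 = 134 → 86.
Outer input = (K'⊕opad) ∥ inner = 20 5c 5c 5c ∥ 86.
Outer hash (tag): sum = 32+92+92+92+134 = 442; mod 256 = 186 → ba.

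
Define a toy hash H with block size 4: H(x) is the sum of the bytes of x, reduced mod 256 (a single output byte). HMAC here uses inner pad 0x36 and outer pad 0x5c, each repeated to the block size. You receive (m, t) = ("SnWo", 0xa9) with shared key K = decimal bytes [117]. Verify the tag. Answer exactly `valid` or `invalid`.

Key decimal bytes [117] = 75 is 1 byte ≤ B = 4; zero-pad to 4 bytes: K' = 75 00 00 00.
K' ⊕ ipad = 43 36 36 36; K' ⊕ opad = 29 5c 5c 5c.
Inner hash: sum = 67+54+54+54+83+110+87+111 = 620; mod 256 = 108 → 6c.
Outer hash (recomputed tag): sum = 41+92+92+92+108 = 425; mod 256 = 169 → a9.
Recomputed tag = a9; claimed = a9 → match.

valid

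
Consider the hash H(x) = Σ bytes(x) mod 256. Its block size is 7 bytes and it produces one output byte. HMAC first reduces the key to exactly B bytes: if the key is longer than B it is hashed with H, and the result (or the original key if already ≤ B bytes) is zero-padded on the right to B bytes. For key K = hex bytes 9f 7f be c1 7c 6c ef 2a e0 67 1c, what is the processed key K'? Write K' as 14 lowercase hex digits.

|K| = 11 > B = 7, so first hash the key.
H(K): sum = 159+127+190+193+124+108+239+42+224+103+28 = 1537; mod 256 = 1 → 01.
Zero-pad H(K) = 01 to 7 bytes: K' = 01 00 00 00 00 00 00.

01000000000000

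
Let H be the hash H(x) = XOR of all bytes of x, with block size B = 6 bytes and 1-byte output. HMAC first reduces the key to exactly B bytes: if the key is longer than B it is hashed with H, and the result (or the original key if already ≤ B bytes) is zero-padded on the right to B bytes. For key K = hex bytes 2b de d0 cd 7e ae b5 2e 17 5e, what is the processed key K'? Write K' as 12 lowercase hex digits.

ea0000000000

|K| = 10 > B = 6, so first hash the key.
H(K): XOR 2b⊕de⊕d0⊕cd⊕7e⊕ae⊕b5⊕2e⊕17⊕5e = ea.
Zero-pad H(K) = ea to 6 bytes: K' = ea 00 00 00 00 00.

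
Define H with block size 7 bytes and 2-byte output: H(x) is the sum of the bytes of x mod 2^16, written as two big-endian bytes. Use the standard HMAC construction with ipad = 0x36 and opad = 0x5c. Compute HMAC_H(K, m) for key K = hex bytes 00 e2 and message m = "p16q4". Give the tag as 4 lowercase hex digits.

Key hex bytes 00 e2 is 2 bytes ≤ B = 7; zero-pad to 7 bytes: K' = 00 e2 00 00 00 00 00.
K' ⊕ ipad = 36 d4 36 36 36 36 36.  K' ⊕ opad = 5c be 5c 5c 5c 5c 5c.
Inner input = (K'⊕ipad) ∥ m = 36 d4 36 36 36 36 36 ∥ 70 31 36 71 34.
Inner hash: sum = 54+212+54+54+54+54+54+112+49+54+113+52 = 916 → 03 94.
Outer input = (K'⊕opad) ∥ inner = 5c be 5c 5c 5c 5c 5c ∥ 03 94.
Outer hash (tag): sum = 92+190+92+92+92+92+92+3+148 = 893 → 03 7d.

037d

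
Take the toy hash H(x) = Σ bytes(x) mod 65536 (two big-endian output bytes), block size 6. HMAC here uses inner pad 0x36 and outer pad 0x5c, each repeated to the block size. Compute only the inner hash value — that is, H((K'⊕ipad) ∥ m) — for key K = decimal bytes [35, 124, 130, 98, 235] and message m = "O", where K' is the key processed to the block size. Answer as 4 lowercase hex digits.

Key decimal bytes [35, 124, 130, 98, 235] = 23 7c 82 62 eb is 5 bytes ≤ B = 6; zero-pad to 6 bytes: K' = 23 7c 82 62 eb 00.
K' ⊕ ipad = 15 4a b4 54 dd 36.
Inner input = 15 4a b4 54 dd 36 ∥ 4f.
Inner hash: sum = 21+74+180+84+221+54+79 = 713 → 02 c9.

02c9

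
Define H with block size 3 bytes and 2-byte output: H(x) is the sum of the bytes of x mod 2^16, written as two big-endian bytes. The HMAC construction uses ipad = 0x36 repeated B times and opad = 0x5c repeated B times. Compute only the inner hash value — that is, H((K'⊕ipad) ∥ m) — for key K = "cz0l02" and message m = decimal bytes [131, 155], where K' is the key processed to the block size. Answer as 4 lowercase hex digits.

Key "cz0l02" = 63 7a 30 6c 30 32 is 6 bytes > B = 3, so hash it first: H(key) = 01 db, then zero-pad to 3 bytes: K' = 01 db 00.
K' ⊕ ipad = 37 ed 36.
Inner input = 37 ed 36 ∥ 83 9b.
Inner hash: sum = 55+237+54+131+155 = 632 → 02 78.

0278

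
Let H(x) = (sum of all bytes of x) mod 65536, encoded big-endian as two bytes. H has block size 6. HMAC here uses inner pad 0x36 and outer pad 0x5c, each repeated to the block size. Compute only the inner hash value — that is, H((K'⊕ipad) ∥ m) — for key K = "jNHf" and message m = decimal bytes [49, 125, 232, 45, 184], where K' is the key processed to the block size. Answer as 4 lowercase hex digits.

0489

Key "jNHf" = 6a 4e 48 66 is 4 bytes ≤ B = 6; zero-pad to 6 bytes: K' = 6a 4e 48 66 00 00.
K' ⊕ ipad = 5c 78 7e 50 36 36.
Inner input = 5c 78 7e 50 36 36 ∥ 31 7d e8 2d b8.
Inner hash: sum = 92+120+126+80+54+54+49+125+232+45+184 = 1161 → 04 89.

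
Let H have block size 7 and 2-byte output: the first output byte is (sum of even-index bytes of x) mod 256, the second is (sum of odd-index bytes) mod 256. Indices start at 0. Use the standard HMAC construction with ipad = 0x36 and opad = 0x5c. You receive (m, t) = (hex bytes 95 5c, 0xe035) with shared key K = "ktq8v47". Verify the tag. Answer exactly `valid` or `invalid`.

Key "ktq8v47" = 6b 74 71 38 76 34 37 is exactly B = 7 bytes: K' = 6b 74 71 38 76 34 37.
K' ⊕ ipad = 5d 42 47 0e 40 02 01; K' ⊕ opad = 37 28 2d 64 2a 68 6b.
Inner hash: even-index sum = 321 mod 256 = 65; odd-index sum = 231 mod 256 = 231 → 41 e7.
Outer hash (recomputed tag): even-index sum = 480 mod 256 = 224; odd-index sum = 309 mod 256 = 53 → e0 35.
Recomputed tag = e035; claimed = e035 → match.

valid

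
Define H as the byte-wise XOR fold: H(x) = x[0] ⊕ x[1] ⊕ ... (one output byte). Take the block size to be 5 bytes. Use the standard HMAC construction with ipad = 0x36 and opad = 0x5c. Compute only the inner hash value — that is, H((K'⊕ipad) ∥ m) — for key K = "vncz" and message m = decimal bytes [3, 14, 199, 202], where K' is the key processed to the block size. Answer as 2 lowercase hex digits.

Key "vncz" = 76 6e 63 7a is 4 bytes ≤ B = 5; zero-pad to 5 bytes: K' = 76 6e 63 7a 00.
K' ⊕ ipad = 40 58 55 4c 36.
Inner input = 40 58 55 4c 36 ∥ 03 0e c7 ca.
Inner hash: XOR 40⊕58⊕55⊕4c⊕36⊕03⊕0e⊕c7⊕ca = 37.

37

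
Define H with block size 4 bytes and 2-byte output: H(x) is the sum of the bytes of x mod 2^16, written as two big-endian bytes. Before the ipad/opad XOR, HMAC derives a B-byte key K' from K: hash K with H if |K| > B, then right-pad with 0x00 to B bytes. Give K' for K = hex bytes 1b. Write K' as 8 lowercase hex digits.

Key hex bytes 1b is 1 byte ≤ B = 4; zero-pad to 4 bytes: K' = 1b 00 00 00.

1b000000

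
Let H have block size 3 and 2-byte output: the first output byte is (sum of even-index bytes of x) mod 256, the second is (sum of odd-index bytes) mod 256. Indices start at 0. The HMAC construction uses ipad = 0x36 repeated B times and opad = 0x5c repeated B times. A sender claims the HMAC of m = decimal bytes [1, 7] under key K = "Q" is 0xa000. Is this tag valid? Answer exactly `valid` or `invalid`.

valid

Key "Q" = 51 is 1 byte ≤ B = 3; zero-pad to 3 bytes: K' = 51 00 00.
K' ⊕ ipad = 67 36 36; K' ⊕ opad = 0d 5c 5c.
Inner hash: even-index sum = 164 mod 256 = 164; odd-index sum = 55 mod 256 = 55 → a4 37.
Outer hash (recomputed tag): even-index sum = 160 mod 256 = 160; odd-index sum = 256 mod 256 = 0 → a0 00.
Recomputed tag = a000; claimed = a000 → match.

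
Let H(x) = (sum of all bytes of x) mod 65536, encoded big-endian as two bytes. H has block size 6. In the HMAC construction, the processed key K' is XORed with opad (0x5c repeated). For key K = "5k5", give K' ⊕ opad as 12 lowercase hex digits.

Key "5k5" = 35 6b 35 is 3 bytes ≤ B = 6; zero-pad to 6 bytes: K' = 35 6b 35 00 00 00.
XOR each byte with 0x5c: 35⊕5c=69, 6b⊕5c=37, 35⊕5c=69, 00⊕5c=5c, 00⊕5c=5c, 00⊕5c=5c.

6937695c5c5c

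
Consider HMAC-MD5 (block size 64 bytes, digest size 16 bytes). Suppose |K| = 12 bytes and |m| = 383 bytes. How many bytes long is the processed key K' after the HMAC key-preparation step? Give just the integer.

64

Key is 12 ≤ 64 bytes, zero-padded: |K'| = 64.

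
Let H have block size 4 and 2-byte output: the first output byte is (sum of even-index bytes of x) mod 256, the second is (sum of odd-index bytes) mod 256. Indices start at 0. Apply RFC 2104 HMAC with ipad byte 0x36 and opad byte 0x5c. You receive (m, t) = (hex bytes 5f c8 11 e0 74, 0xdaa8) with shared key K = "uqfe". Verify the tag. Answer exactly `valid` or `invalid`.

Key "uqfe" = 75 71 66 65 is exactly B = 4 bytes: K' = 75 71 66 65.
K' ⊕ ipad = 43 47 50 53; K' ⊕ opad = 29 2d 3a 39.
Inner hash: even-index sum = 375 mod 256 = 119; odd-index sum = 578 mod 256 = 66 → 77 42.
Outer hash (recomputed tag): even-index sum = 218 mod 256 = 218; odd-index sum = 168 mod 256 = 168 → da a8.
Recomputed tag = daa8; claimed = daa8 → match.

valid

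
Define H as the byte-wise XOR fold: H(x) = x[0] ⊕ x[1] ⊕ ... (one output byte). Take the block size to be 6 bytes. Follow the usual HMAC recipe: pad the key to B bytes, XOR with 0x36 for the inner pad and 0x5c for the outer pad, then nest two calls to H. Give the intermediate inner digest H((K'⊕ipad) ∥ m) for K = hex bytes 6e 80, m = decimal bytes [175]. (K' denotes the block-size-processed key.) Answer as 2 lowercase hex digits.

41

Key hex bytes 6e 80 is 2 bytes ≤ B = 6; zero-pad to 6 bytes: K' = 6e 80 00 00 00 00.
K' ⊕ ipad = 58 b6 36 36 36 36.
Inner input = 58 b6 36 36 36 36 ∥ af.
Inner hash: XOR 58⊕b6⊕36⊕36⊕36⊕36⊕af = 41.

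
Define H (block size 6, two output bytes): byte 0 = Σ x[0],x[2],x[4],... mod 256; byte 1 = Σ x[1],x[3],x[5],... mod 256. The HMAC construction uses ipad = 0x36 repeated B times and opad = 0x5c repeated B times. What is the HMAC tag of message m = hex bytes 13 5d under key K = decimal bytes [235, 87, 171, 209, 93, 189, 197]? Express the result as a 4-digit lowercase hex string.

Key decimal bytes [235, 87, 171, 209, 93, 189, 197] = eb 57 ab d1 5d bd c5 is 7 bytes > B = 6, so hash it first: H(key) = b8 e5, then zero-pad to 6 bytes: K' = b8 e5 00 00 00 00.
K' ⊕ ipad = 8e d3 36 36 36 36.  K' ⊕ opad = e4 b9 5c 5c 5c 5c.
Inner input = (K'⊕ipad) ∥ m = 8e d3 36 36 36 36 ∥ 13 5d.
Inner hash: even-index sum = 269 mod 256 = 13; odd-index sum = 412 mod 256 = 156 → 0d 9c.
Outer input = (K'⊕opad) ∥ inner = e4 b9 5c 5c 5c 5c ∥ 0d 9c.
Outer hash (tag): even-index sum = 425 mod 256 = 169; odd-index sum = 525 mod 256 = 13 → a9 0d.

a90d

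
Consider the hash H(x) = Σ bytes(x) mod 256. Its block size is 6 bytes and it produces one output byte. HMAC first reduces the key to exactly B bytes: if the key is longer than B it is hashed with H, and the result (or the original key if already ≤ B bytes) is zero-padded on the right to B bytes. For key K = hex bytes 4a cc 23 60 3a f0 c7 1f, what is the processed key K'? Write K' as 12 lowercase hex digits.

a90000000000

|K| = 8 > B = 6, so first hash the key.
H(K): sum = 74+204+35+96+58+240+199+31 = 937; mod 256 = 169 → a9.
Zero-pad H(K) = a9 to 6 bytes: K' = a9 00 00 00 00 00.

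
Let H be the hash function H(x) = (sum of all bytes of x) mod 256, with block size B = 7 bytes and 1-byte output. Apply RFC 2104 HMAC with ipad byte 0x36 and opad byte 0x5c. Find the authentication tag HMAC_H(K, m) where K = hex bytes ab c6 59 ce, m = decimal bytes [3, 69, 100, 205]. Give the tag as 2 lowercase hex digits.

Key hex bytes ab c6 59 ce is 4 bytes ≤ B = 7; zero-pad to 7 bytes: K' = ab c6 59 ce 00 00 00.
K' ⊕ ipad = 9d f0 6f f8 36 36 36.  K' ⊕ opad = f7 9a 05 92 5c 5c 5c.
Inner input = (K'⊕ipad) ∥ m = 9d f0 6f f8 36 36 36 ∥ 03 45 64 cd.
Inner hash: sum = 157+240+111+248+54+54+54+3+69+100+205 = 1295; mod 256 = 15 → 0f.
Outer input = (K'⊕opad) ∥ inner = f7 9a 05 92 5c 5c 5c ∥ 0f.
Outer hash (tag): sum = 247+154+5+146+92+92+92+15 = 843; mod 256 = 75 → 4b.

4b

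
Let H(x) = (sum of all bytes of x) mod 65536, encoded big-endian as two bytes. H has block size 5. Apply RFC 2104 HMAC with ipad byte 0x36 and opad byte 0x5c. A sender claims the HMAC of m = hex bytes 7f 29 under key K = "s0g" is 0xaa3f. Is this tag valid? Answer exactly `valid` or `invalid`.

Key "s0g" = 73 30 67 is 3 bytes ≤ B = 5; zero-pad to 5 bytes: K' = 73 30 67 00 00.
K' ⊕ ipad = 45 06 51 36 36; K' ⊕ opad = 2f 6c 3b 5c 5c.
Inner hash: sum = 69+6+81+54+54+127+41 = 432 → 01 b0.
Outer hash (recomputed tag): sum = 47+108+59+92+92+1+176 = 575 → 02 3f.
Recomputed tag = 023f; claimed = aa3f → mismatch.

invalid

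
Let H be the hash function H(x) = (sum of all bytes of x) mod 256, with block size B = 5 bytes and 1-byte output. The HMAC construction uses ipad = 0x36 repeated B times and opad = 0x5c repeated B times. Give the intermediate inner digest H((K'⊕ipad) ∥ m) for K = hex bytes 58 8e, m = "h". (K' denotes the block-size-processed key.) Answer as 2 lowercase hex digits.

Key hex bytes 58 8e is 2 bytes ≤ B = 5; zero-pad to 5 bytes: K' = 58 8e 00 00 00.
K' ⊕ ipad = 6e b8 36 36 36.
Inner input = 6e b8 36 36 36 ∥ 68.
Inner hash: sum = 110+184+54+54+54+104 = 560; mod 256 = 48 → 30.

30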